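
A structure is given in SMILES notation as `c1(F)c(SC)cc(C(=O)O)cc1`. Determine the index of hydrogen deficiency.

Atom tally by fragment:
  benzene ring core → C:6 H:6
  (− 3 ring H displaced by substituents)
  + F → F:1
  + SCH3 → C:1 H:3 S:1
  + COOH → C:1 H:1 O:2
Element totals:
  C: 8
  H: 7
  F: 1
  O: 2
  S: 1
Molecular formula: C8H7FO2S.
DoU = (2C + 2 + N − H − X) / 2 = (2·8 + 2 + 0 − 7 − 1) / 2 = 5.

5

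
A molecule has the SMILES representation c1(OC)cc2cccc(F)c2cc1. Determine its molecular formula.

C11H9FO

Atom tally by fragment:
  naphthalene ring system core → C:10 H:8
  (− 2 ring H displaced by substituents)
  + OCH3 → C:1 H:3 O:1
  + F → F:1
Element totals:
  C: 11
  H: 9
  F: 1
  O: 1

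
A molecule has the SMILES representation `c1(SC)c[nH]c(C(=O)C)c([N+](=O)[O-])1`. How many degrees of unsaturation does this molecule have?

Atom tally by fragment:
  pyrrole ring core → C:4 H:5 N:1
  (− 3 ring H displaced by substituents)
  + SCH3 → C:1 H:3 S:1
  + COCH3 → C:2 H:3 O:1
  + NO2 → N:1 O:2
Element totals:
  C: 7
  H: 8
  N: 2
  O: 3
  S: 1
Molecular formula: C7H8N2O3S.
DoU = (2C + 2 + N − H − X) / 2 = (2·7 + 2 + 2 − 8 − 0) / 2 = 5.

5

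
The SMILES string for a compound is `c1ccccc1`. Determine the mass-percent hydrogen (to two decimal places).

Atom tally by fragment:
  benzene ring core → C:6 H:6
Element totals:
  C: 6
  H: 6
Molecular formula: C6H6.
Molar mass = 78.114 g/mol.
Mass from H: 6 × 1.008 = 6.048 g/mol.
%H = 6.048 / 78.114 × 100 = 7.74%.

7.74%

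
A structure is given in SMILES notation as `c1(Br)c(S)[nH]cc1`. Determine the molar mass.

178.05 g/mol

Atom tally by fragment:
  pyrrole ring core → C:4 H:5 N:1
  (− 2 ring H displaced by substituents)
  + Br → Br:1
  + SH → S:1 H:1
Element totals:
  C: 4
  H: 4
  Br: 1
  N: 1
  S: 1
Molecular formula: C4H4BrNS.
  M = 4(12.011) + 4(1.008) + 79.904 + 14.007 + 32.06
    = 48.044 + 4.032 + 79.904 + 14.007 + 32.060 = 178.047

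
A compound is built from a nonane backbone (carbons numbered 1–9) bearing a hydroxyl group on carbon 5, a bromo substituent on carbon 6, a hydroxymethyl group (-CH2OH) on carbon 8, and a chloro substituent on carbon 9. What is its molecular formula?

C10H20BrClO2

Atom tally by fragment:
  CH3 → C:1 H:3
  CH2 → C:1 H:2
  CH2 → C:1 H:2
  CH2 → C:1 H:2
  CH(OH) → C:1 H:2 O:1
  CH(Br) → C:1 H:1 Br:1
  CH2 → C:1 H:2
  CH(CH2OH) → C:2 H:4 O:1
  CH2Cl → C:1 H:2 Cl:1
Element totals:
  C: 10
  H: 20
  Br: 1
  Cl: 1
  O: 2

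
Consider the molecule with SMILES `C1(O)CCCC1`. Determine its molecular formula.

Atom tally by fragment:
  cyclopentane ring core → C:5 H:10
  (− 1 ring H displaced by substituents)
  + OH → O:1 H:1
Element totals:
  C: 5
  H: 10
  O: 1

C5H10O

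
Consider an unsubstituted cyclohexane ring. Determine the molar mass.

84.16 g/mol

Atom tally by fragment:
  cyclohexane ring core → C:6 H:12
Element totals:
  C: 6
  H: 12
Molecular formula: C6H12.
  M = 6(12.011) + 12(1.008)
    = 72.066 + 12.096 = 84.162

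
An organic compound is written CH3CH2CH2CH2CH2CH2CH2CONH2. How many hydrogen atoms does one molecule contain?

17

Atom tally by fragment:
  CH3 → C:1 H:3
  CH2 → C:1 H:2
  CH2 → C:1 H:2
  CH2 → C:1 H:2
  CH2 → C:1 H:2
  CH2 → C:1 H:2
  CH2CONH2 → C:2 H:4 O:1 N:1
Element totals:
  C: 8
  H: 17
  N: 1
  O: 1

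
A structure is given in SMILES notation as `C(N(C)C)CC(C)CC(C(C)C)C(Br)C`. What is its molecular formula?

Atom tally by fragment:
  (CH3)2NCH2 → C:3 H:8 N:1
  CH2 → C:1 H:2
  CH(CH3) → C:2 H:4
  CH2 → C:1 H:2
  CH(CH(CH3)2) → C:4 H:8
  CH(Br) → C:1 H:1 Br:1
  CH3 → C:1 H:3
Element totals:
  C: 13
  H: 28
  Br: 1
  N: 1

C13H28BrN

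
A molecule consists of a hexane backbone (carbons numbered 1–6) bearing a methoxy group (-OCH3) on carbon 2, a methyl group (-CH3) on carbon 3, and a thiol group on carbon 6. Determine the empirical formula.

Atom tally by fragment:
  CH3 → C:1 H:3
  CH(OCH3) → C:2 H:4 O:1
  CH(CH3) → C:2 H:4
  CH2 → C:1 H:2
  CH2 → C:1 H:2
  CH2SH → C:1 H:3 S:1
Element totals:
  C: 8
  H: 18
  O: 1
  S: 1
Molecular formula: C8H18OS.
gcd of subscripts (8, 18, 1, 1) = 1, so the empirical formula equals the molecular formula.

C8H18OS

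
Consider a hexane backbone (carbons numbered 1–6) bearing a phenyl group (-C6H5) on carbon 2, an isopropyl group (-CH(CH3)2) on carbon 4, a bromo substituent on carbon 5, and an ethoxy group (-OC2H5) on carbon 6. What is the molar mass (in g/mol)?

Atom tally by fragment:
  CH3 → C:1 H:3
  CH(C6H5) → C:7 H:6
  CH2 → C:1 H:2
  CH(CH(CH3)2) → C:4 H:8
  CH(Br) → C:1 H:1 Br:1
  CH2OC2H5 → C:3 H:7 O:1
Element totals:
  C: 17
  H: 27
  Br: 1
  O: 1
Molecular formula: C17H27BrO.
  M = 17(12.011) + 27(1.008) + 79.904 + 15.999
    = 204.187 + 27.216 + 79.904 + 15.999 = 327.306

327.31 g/mol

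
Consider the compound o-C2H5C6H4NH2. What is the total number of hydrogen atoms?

Atom tally by fragment:
  benzene ring core → C:6 H:6
  (− 2 ring H displaced by substituents)
  + C2H5 → C:2 H:5
  + NH2 → N:1 H:2
Element totals:
  C: 8
  H: 11
  N: 1

11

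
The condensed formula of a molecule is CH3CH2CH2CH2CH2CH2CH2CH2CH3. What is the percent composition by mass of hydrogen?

Element totals:
  C: 9
  H: 20
Molecular formula: C9H20.
Molar mass = 128.259 g/mol.
Mass from H: 20 × 1.008 = 20.160 g/mol.
%H = 20.160 / 128.259 × 100 = 15.72%.

15.72%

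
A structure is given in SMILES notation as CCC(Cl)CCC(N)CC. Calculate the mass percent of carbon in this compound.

58.70%

Atom tally by fragment:
  CH3 → C:1 H:3
  CH2 → C:1 H:2
  CH(Cl) → C:1 H:1 Cl:1
  CH2 → C:1 H:2
  CH2 → C:1 H:2
  CH(NH2) → C:1 H:3 N:1
  CH2 → C:1 H:2
  CH3 → C:1 H:3
Element totals:
  C: 8
  H: 18
  Cl: 1
  N: 1
Molecular formula: C8H18ClN.
Molar mass = 163.689 g/mol.
Mass from C: 8 × 12.011 = 96.088 g/mol.
%C = 96.088 / 163.689 × 100 = 58.70%.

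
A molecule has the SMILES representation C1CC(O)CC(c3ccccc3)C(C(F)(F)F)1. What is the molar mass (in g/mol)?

244.26 g/mol

Atom tally by fragment:
  cyclohexane ring core → C:6 H:12
  (− 3 ring H displaced by substituents)
  + OH → O:1 H:1
  + C6H5 → C:6 H:5
  + CF3 → C:1 F:3
Element totals:
  C: 13
  H: 15
  F: 3
  O: 1
Molecular formula: C13H15F3O.
  M = 13(12.011) + 15(1.008) + 3(18.998) + 15.999
    = 156.143 + 15.120 + 56.994 + 15.999 = 244.256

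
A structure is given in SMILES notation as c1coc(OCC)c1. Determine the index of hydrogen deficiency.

Atom tally by fragment:
  furan ring core → C:4 H:4 O:1
  (− 1 ring H displaced by substituents)
  + OC2H5 → C:2 H:5 O:1
Element totals:
  C: 6
  H: 8
  O: 2
Molecular formula: C6H8O2.
DoU = (2C + 2 + N − H − X) / 2 = (2·6 + 2 + 0 − 8 − 0) / 2 = 3.

3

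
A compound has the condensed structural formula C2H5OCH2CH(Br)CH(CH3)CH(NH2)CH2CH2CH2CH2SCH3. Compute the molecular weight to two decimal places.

312.31 g/mol

Atom tally by fragment:
  C2H5OCH2 → C:3 H:7 O:1
  CH(Br) → C:1 H:1 Br:1
  CH(CH3) → C:2 H:4
  CH(NH2) → C:1 H:3 N:1
  CH2 → C:1 H:2
  CH2 → C:1 H:2
  CH2 → C:1 H:2
  CH2SCH3 → C:2 H:5 S:1
Element totals:
  C: 12
  H: 26
  Br: 1
  N: 1
  O: 1
  S: 1
Molecular formula: C12H26BrNOS.
  M = 12(12.011) + 26(1.008) + 79.904 + 14.007 + 15.999 + 32.06
    = 144.132 + 26.208 + 79.904 + 14.007 + 15.999 + 32.060 = 312.310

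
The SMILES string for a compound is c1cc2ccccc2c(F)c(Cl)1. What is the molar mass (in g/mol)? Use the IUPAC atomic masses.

Atom tally by fragment:
  naphthalene ring system core → C:10 H:8
  (− 2 ring H displaced by substituents)
  + F → F:1
  + Cl → Cl:1
Element totals:
  C: 10
  H: 6
  Cl: 1
  F: 1
Molecular formula: C10H6ClF.
  M = 10(12.011) + 6(1.008) + 35.45 + 18.998
    = 120.110 + 6.048 + 35.450 + 18.998 = 180.606

180.61 g/mol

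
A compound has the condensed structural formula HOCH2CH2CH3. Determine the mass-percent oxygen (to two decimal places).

26.62%

Element totals:
  C: 3
  H: 8
  O: 1
Molecular formula: C3H8O.
Molar mass = 60.096 g/mol.
Mass from O: 1 × 15.999 = 15.999 g/mol.
%O = 15.999 / 60.096 × 100 = 26.62%.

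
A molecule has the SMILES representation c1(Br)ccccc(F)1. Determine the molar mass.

Atom tally by fragment:
  benzene ring core → C:6 H:6
  (− 2 ring H displaced by substituents)
  + Br → Br:1
  + F → F:1
Element totals:
  C: 6
  H: 4
  Br: 1
  F: 1
Molecular formula: C6H4BrF.
  M = 6(12.011) + 4(1.008) + 79.904 + 18.998
    = 72.066 + 4.032 + 79.904 + 18.998 = 175.000

175.00 g/mol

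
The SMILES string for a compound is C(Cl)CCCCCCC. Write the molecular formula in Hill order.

Atom tally by fragment:
  ClCH2 → C:1 H:2 Cl:1
  CH2 → C:1 H:2
  CH2 → C:1 H:2
  CH2 → C:1 H:2
  CH2 → C:1 H:2
  CH2 → C:1 H:2
  CH2 → C:1 H:2
  CH3 → C:1 H:3
Element totals:
  C: 8
  H: 17
  Cl: 1

C8H17Cl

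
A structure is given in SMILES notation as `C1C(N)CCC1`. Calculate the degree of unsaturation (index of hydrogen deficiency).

Atom tally by fragment:
  cyclopentane ring core → C:5 H:10
  (− 1 ring H displaced by substituents)
  + NH2 → N:1 H:2
Element totals:
  C: 5
  H: 11
  N: 1
Molecular formula: C5H11N.
DoU = (2C + 2 + N − H − X) / 2 = (2·5 + 2 + 1 − 11 − 0) / 2 = 1.

1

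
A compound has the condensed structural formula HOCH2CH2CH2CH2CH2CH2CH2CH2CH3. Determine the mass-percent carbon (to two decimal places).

74.93%

Element totals:
  C: 9
  H: 20
  O: 1
Molecular formula: C9H20O.
Molar mass = 144.258 g/mol.
Mass from C: 9 × 12.011 = 108.099 g/mol.
%C = 108.099 / 144.258 × 100 = 74.93%.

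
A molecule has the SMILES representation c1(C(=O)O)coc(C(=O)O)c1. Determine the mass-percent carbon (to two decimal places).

46.17%

Atom tally by fragment:
  furan ring core → C:4 H:4 O:1
  (− 2 ring H displaced by substituents)
  + COOH → C:1 H:1 O:2
  + COOH → C:1 H:1 O:2
Element totals:
  C: 6
  H: 4
  O: 5
Molecular formula: C6H4O5.
Molar mass = 156.093 g/mol.
Mass from C: 6 × 12.011 = 72.066 g/mol.
%C = 72.066 / 156.093 × 100 = 46.17%.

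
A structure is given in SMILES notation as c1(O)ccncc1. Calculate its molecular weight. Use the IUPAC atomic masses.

95.10 g/mol

Atom tally by fragment:
  pyridine ring core → C:5 H:5 N:1
  (− 1 ring H displaced by substituents)
  + OH → O:1 H:1
Element totals:
  C: 5
  H: 5
  N: 1
  O: 1
Molecular formula: C5H5NO.
  M = 5(12.011) + 5(1.008) + 14.007 + 15.999
    = 60.055 + 5.040 + 14.007 + 15.999 = 95.101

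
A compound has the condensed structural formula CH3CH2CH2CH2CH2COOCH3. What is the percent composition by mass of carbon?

Atom tally by fragment:
  CH3 → C:1 H:3
  CH2 → C:1 H:2
  CH2 → C:1 H:2
  CH2 → C:1 H:2
  CH2COOCH3 → C:3 H:5 O:2
Element totals:
  C: 7
  H: 14
  O: 2
Molecular formula: C7H14O2.
Molar mass = 130.187 g/mol.
Mass from C: 7 × 12.011 = 84.077 g/mol.
%C = 84.077 / 130.187 × 100 = 64.58%.

64.58%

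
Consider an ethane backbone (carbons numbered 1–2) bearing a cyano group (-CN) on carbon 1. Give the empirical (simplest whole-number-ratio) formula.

Atom tally by fragment:
  NCCH2 → C:2 H:2 N:1
  CH3 → C:1 H:3
Element totals:
  C: 3
  H: 5
  N: 1
Molecular formula: C3H5N.
gcd of subscripts (3, 5, 1) = 1, so the empirical formula equals the molecular formula.

C3H5N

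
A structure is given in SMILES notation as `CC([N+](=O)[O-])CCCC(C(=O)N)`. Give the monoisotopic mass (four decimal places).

Atom tally by fragment:
  CH3 → C:1 H:3
  CH(NO2) → C:1 H:1 N:1 O:2
  CH2 → C:1 H:2
  CH2 → C:1 H:2
  CH2 → C:1 H:2
  CH2CONH2 → C:2 H:4 O:1 N:1
Element totals:
  C: 7
  H: 14
  N: 2
  O: 3
Molecular formula: C7H14N2O3.
  M = 7(12.0) + 14(1.007825) + 2(14.003074) + 3(15.994915)
    = 84.000000 + 14.109550 + 28.006148 + 47.984745 = 174.100443

174.1004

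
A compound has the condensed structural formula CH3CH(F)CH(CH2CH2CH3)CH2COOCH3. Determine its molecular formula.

C9H17FO2

Atom tally by fragment:
  CH3 → C:1 H:3
  CH(F) → C:1 H:1 F:1
  CH(CH2CH2CH3) → C:4 H:8
  CH2COOCH3 → C:3 H:5 O:2
Element totals:
  C: 9
  H: 17
  F: 1
  O: 2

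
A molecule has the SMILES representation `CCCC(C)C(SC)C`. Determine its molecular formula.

Atom tally by fragment:
  CH3 → C:1 H:3
  CH2 → C:1 H:2
  CH2 → C:1 H:2
  CH(CH3) → C:2 H:4
  CH(SCH3) → C:2 H:4 S:1
  CH3 → C:1 H:3
Element totals:
  C: 8
  H: 18
  S: 1

C8H18S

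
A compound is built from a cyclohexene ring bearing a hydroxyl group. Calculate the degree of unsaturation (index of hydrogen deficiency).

2

Atom tally by fragment:
  cyclohexene ring core → C:6 H:10
  (− 1 ring H displaced by substituents)
  + OH → O:1 H:1
Element totals:
  C: 6
  H: 10
  O: 1
Molecular formula: C6H10O.
DoU = (2C + 2 + N − H − X) / 2 = (2·6 + 2 + 0 − 10 − 0) / 2 = 2.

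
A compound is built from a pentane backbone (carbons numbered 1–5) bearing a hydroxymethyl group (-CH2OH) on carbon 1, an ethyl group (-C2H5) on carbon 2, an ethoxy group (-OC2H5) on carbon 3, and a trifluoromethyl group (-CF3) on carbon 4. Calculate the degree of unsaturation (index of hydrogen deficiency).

Atom tally by fragment:
  HOCH2CH2 → C:2 H:5 O:1
  CH(C2H5) → C:3 H:6
  CH(OC2H5) → C:3 H:6 O:1
  CH(CF3) → C:2 H:1 F:3
  CH3 → C:1 H:3
Element totals:
  C: 11
  H: 21
  F: 3
  O: 2
Molecular formula: C11H21F3O2.
DoU = (2C + 2 + N − H − X) / 2 = (2·11 + 2 + 0 − 21 − 3) / 2 = 0.

0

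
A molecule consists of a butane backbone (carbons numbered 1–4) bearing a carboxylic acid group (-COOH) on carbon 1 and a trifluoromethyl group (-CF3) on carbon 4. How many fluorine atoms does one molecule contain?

Atom tally by fragment:
  HOOCCH2 → C:2 H:3 O:2
  CH2 → C:1 H:2
  CH2 → C:1 H:2
  CH2CF3 → C:2 H:2 F:3
Element totals:
  C: 6
  H: 9
  F: 3
  O: 2

3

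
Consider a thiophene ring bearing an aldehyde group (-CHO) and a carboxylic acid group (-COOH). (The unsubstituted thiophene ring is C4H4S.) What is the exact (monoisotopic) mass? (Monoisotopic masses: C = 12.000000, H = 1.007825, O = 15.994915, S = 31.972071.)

155.9881

Atom tally by fragment:
  thiophene ring core → C:4 H:4 S:1
  (− 2 ring H displaced by substituents)
  + CHO → C:1 H:1 O:1
  + COOH → C:1 H:1 O:2
Element totals:
  C: 6
  H: 4
  O: 3
  S: 1
Molecular formula: C6H4O3S.
  M = 6(12.0) + 4(1.007825) + 3(15.994915) + 31.972071
    = 72.000000 + 4.031300 + 47.984745 + 31.972071 = 155.988116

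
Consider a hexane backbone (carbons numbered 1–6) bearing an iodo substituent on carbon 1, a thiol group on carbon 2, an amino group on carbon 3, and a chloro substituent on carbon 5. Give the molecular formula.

Atom tally by fragment:
  ICH2 → C:1 H:2 I:1
  CH(SH) → C:1 H:2 S:1
  CH(NH2) → C:1 H:3 N:1
  CH2 → C:1 H:2
  CH(Cl) → C:1 H:1 Cl:1
  CH3 → C:1 H:3
Element totals:
  C: 6
  H: 13
  Cl: 1
  I: 1
  N: 1
  S: 1

C6H13ClINS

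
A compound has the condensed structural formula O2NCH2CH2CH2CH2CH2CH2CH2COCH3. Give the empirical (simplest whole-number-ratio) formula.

C9H17NO3

Element totals:
  C: 9
  H: 17
  N: 1
  O: 3
Molecular formula: C9H17NO3.
gcd of subscripts (9, 17, 1, 3) = 1, so the empirical formula equals the molecular formula.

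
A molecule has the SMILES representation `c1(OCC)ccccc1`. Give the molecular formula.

Atom tally by fragment:
  benzene ring core → C:6 H:6
  (− 1 ring H displaced by substituents)
  + OC2H5 → C:2 H:5 O:1
Element totals:
  C: 8
  H: 10
  O: 1

C8H10O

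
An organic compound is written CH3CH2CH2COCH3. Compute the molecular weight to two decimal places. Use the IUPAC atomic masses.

86.13 g/mol

Element totals:
  C: 5
  H: 10
  O: 1
Molecular formula: C5H10O.
  M = 5(12.011) + 10(1.008) + 15.999
    = 60.055 + 10.080 + 15.999 = 86.134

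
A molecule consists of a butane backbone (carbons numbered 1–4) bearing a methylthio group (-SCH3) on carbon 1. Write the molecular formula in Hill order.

C5H12S

Atom tally by fragment:
  CH3SCH2 → C:2 H:5 S:1
  CH2 → C:1 H:2
  CH2 → C:1 H:2
  CH3 → C:1 H:3
Element totals:
  C: 5
  H: 12
  S: 1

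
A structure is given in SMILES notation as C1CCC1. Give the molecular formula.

C4H8

Atom tally by fragment:
  cyclobutane ring core → C:4 H:8
Element totals:
  C: 4
  H: 8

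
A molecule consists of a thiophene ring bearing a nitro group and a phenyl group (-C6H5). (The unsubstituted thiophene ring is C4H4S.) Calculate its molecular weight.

Atom tally by fragment:
  thiophene ring core → C:4 H:4 S:1
  (− 2 ring H displaced by substituents)
  + NO2 → N:1 O:2
  + C6H5 → C:6 H:5
Element totals:
  C: 10
  H: 7
  N: 1
  O: 2
  S: 1
Molecular formula: C10H7NO2S.
  M = 10(12.011) + 7(1.008) + 14.007 + 2(15.999) + 32.06
    = 120.110 + 7.056 + 14.007 + 31.998 + 32.060 = 205.231

205.23 g/mol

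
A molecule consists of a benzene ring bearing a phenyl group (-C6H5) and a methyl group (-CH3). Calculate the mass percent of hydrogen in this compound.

Atom tally by fragment:
  benzene ring core → C:6 H:6
  (− 2 ring H displaced by substituents)
  + C6H5 → C:6 H:5
  + CH3 → C:1 H:3
Element totals:
  C: 13
  H: 12
Molecular formula: C13H12.
Molar mass = 168.239 g/mol.
Mass from H: 12 × 1.008 = 12.096 g/mol.
%H = 12.096 / 168.239 × 100 = 7.19%.

7.19%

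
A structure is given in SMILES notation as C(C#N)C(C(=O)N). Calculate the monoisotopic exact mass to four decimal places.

98.0480

Atom tally by fragment:
  NCCH2 → C:2 H:2 N:1
  CH2CONH2 → C:2 H:4 O:1 N:1
Element totals:
  C: 4
  H: 6
  N: 2
  O: 1
Molecular formula: C4H6N2O.
  M = 4(12.0) + 6(1.007825) + 2(14.003074) + 15.994915
    = 48.000000 + 6.046950 + 28.006148 + 15.994915 = 98.048013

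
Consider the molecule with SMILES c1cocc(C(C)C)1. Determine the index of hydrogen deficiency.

3

Atom tally by fragment:
  furan ring core → C:4 H:4 O:1
  (− 1 ring H displaced by substituents)
  + CH(CH3)2 → C:3 H:7
Element totals:
  C: 7
  H: 10
  O: 1
Molecular formula: C7H10O.
DoU = (2C + 2 + N − H − X) / 2 = (2·7 + 2 + 0 − 10 − 0) / 2 = 3.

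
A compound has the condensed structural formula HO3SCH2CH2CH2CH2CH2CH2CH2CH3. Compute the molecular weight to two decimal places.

Element totals:
  C: 8
  H: 18
  O: 3
  S: 1
Molecular formula: C8H18O3S.
  M = 8(12.011) + 18(1.008) + 3(15.999) + 32.06
    = 96.088 + 18.144 + 47.997 + 32.060 = 194.289

194.29 g/mol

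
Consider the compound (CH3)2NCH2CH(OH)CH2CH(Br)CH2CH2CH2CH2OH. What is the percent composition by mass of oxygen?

Element totals:
  C: 10
  H: 22
  Br: 1
  N: 1
  O: 2
Molecular formula: C10H22BrNO2.
Molar mass = 268.195 g/mol.
Mass from O: 2 × 15.999 = 31.998 g/mol.
%O = 31.998 / 268.195 × 100 = 11.93%.

11.93%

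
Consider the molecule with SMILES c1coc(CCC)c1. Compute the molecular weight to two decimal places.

Atom tally by fragment:
  furan ring core → C:4 H:4 O:1
  (− 1 ring H displaced by substituents)
  + CH2CH2CH3 → C:3 H:7
Element totals:
  C: 7
  H: 10
  O: 1
Molecular formula: C7H10O.
  M = 7(12.011) + 10(1.008) + 15.999
    = 84.077 + 10.080 + 15.999 = 110.156

110.16 g/mol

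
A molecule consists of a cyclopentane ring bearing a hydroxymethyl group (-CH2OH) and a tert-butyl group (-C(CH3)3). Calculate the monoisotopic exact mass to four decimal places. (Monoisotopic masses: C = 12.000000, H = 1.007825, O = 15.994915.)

Atom tally by fragment:
  cyclopentane ring core → C:5 H:10
  (− 2 ring H displaced by substituents)
  + CH2OH → C:1 H:3 O:1
  + C(CH3)3 → C:4 H:9
Element totals:
  C: 10
  H: 20
  O: 1
Molecular formula: C10H20O.
  M = 10(12.0) + 20(1.007825) + 15.994915
    = 120.000000 + 20.156500 + 15.994915 = 156.151415

156.1514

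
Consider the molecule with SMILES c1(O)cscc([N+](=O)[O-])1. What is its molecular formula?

C4H3NO3S

Atom tally by fragment:
  thiophene ring core → C:4 H:4 S:1
  (− 2 ring H displaced by substituents)
  + OH → O:1 H:1
  + NO2 → N:1 O:2
Element totals:
  C: 4
  H: 3
  N: 1
  O: 3
  S: 1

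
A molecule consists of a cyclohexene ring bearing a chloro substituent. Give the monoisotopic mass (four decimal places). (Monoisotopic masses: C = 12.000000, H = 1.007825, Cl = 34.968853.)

116.0393

Atom tally by fragment:
  cyclohexene ring core → C:6 H:10
  (− 1 ring H displaced by substituents)
  + Cl → Cl:1
Element totals:
  C: 6
  H: 9
  Cl: 1
Molecular formula: C6H9Cl.
  M = 6(12.0) + 9(1.007825) + 34.968853
    = 72.000000 + 9.070425 + 34.968853 = 116.039278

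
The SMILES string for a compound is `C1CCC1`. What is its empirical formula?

CH2

Atom tally by fragment:
  cyclobutane ring core → C:4 H:8
Element totals:
  C: 4
  H: 8
Molecular formula: C4H8.
gcd of subscripts = 4; dividing each by 4:
  C: 4/4 = 1
  H: 8/4 = 2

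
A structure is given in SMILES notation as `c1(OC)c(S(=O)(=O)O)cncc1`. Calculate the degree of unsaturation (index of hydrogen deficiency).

4

Atom tally by fragment:
  pyridine ring core → C:5 H:5 N:1
  (− 2 ring H displaced by substituents)
  + OCH3 → C:1 H:3 O:1
  + SO3H → S:1 O:3 H:1
Element totals:
  C: 6
  H: 7
  N: 1
  O: 4
  S: 1
Molecular formula: C6H7NO4S.
DoU = (2C + 2 + N − H − X) / 2 = (2·6 + 2 + 1 − 7 − 0) / 2 = 4.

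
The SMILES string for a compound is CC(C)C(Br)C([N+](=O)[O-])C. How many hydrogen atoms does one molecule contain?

12

Atom tally by fragment:
  CH3 → C:1 H:3
  CH(CH3) → C:2 H:4
  CH(Br) → C:1 H:1 Br:1
  CH(NO2) → C:1 H:1 N:1 O:2
  CH3 → C:1 H:3
Element totals:
  C: 6
  H: 12
  Br: 1
  N: 1
  O: 2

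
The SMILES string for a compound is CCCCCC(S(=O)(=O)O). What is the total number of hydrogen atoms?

Atom tally by fragment:
  CH3 → C:1 H:3
  CH2 → C:1 H:2
  CH2 → C:1 H:2
  CH2 → C:1 H:2
  CH2 → C:1 H:2
  CH2SO3H → C:1 H:3 S:1 O:3
Element totals:
  C: 6
  H: 14
  O: 3
  S: 1

14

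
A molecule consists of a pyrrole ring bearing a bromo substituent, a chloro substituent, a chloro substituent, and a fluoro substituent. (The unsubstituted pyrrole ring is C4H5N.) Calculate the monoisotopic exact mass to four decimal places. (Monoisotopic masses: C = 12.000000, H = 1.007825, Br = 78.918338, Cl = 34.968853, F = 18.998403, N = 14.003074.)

230.8653

Atom tally by fragment:
  pyrrole ring core → C:4 H:5 N:1
  (− 4 ring H displaced by substituents)
  + Br → Br:1
  + Cl → Cl:1
  + Cl → Cl:1
  + F → F:1
Element totals:
  C: 4
  H: 1
  Br: 1
  Cl: 2
  F: 1
  N: 1
Molecular formula: C4HBrCl2FN.
  M = 4(12.0) + 1.007825 + 78.918338 + 2(34.968853) + 18.998403 + 14.003074
    = 48.000000 + 1.007825 + 78.918338 + 69.937706 + 18.998403 + 14.003074 = 230.865346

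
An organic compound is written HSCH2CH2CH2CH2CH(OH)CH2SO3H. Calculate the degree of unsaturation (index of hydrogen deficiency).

0

Atom tally by fragment:
  HSCH2 → C:1 H:3 S:1
  CH2 → C:1 H:2
  CH2 → C:1 H:2
  CH2 → C:1 H:2
  CH(OH) → C:1 H:2 O:1
  CH2SO3H → C:1 H:3 S:1 O:3
Element totals:
  C: 6
  H: 14
  O: 4
  S: 2
Molecular formula: C6H14O4S2.
DoU = (2C + 2 + N − H − X) / 2 = (2·6 + 2 + 0 − 14 − 0) / 2 = 0.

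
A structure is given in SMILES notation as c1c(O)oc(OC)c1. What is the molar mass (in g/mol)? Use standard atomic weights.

Atom tally by fragment:
  furan ring core → C:4 H:4 O:1
  (− 2 ring H displaced by substituents)
  + OH → O:1 H:1
  + OCH3 → C:1 H:3 O:1
Element totals:
  C: 5
  H: 6
  O: 3
Molecular formula: C5H6O3.
  M = 5(12.011) + 6(1.008) + 3(15.999)
    = 60.055 + 6.048 + 47.997 = 114.100

114.10 g/mol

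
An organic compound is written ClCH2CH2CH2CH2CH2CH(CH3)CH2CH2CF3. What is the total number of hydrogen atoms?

18

Element totals:
  C: 10
  H: 18
  Cl: 1
  F: 3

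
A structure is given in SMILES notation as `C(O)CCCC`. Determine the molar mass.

88.15 g/mol

Atom tally by fragment:
  HOCH2 → C:1 H:3 O:1
  CH2 → C:1 H:2
  CH2 → C:1 H:2
  CH2 → C:1 H:2
  CH3 → C:1 H:3
Element totals:
  C: 5
  H: 12
  O: 1
Molecular formula: C5H12O.
  M = 5(12.011) + 12(1.008) + 15.999
    = 60.055 + 12.096 + 15.999 = 88.150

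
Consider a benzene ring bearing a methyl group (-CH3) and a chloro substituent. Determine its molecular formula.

Atom tally by fragment:
  benzene ring core → C:6 H:6
  (− 2 ring H displaced by substituents)
  + CH3 → C:1 H:3
  + Cl → Cl:1
Element totals:
  C: 7
  H: 7
  Cl: 1

C7H7Cl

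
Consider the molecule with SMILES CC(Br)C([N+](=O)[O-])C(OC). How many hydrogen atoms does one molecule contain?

10

Atom tally by fragment:
  CH3 → C:1 H:3
  CH(Br) → C:1 H:1 Br:1
  CH(NO2) → C:1 H:1 N:1 O:2
  CH2OCH3 → C:2 H:5 O:1
Element totals:
  C: 5
  H: 10
  Br: 1
  N: 1
  O: 3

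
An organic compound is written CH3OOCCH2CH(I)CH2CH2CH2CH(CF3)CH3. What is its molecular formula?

Element totals:
  C: 10
  H: 16
  F: 3
  I: 1
  O: 2

C10H16F3IO2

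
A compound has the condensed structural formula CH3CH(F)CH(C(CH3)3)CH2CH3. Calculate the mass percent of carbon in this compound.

73.91%

Atom tally by fragment:
  CH3 → C:1 H:3
  CH(F) → C:1 H:1 F:1
  CH(C(CH3)3) → C:5 H:10
  CH2 → C:1 H:2
  CH3 → C:1 H:3
Element totals:
  C: 9
  H: 19
  F: 1
Molecular formula: C9H19F.
Molar mass = 146.249 g/mol.
Mass from C: 9 × 12.011 = 108.099 g/mol.
%C = 108.099 / 146.249 × 100 = 73.91%.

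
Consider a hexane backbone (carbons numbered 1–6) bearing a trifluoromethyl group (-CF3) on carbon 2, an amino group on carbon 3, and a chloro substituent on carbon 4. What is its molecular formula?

Atom tally by fragment:
  CH3 → C:1 H:3
  CH(CF3) → C:2 H:1 F:3
  CH(NH2) → C:1 H:3 N:1
  CH(Cl) → C:1 H:1 Cl:1
  CH2 → C:1 H:2
  CH3 → C:1 H:3
Element totals:
  C: 7
  H: 13
  Cl: 1
  F: 3
  N: 1

C7H13ClF3N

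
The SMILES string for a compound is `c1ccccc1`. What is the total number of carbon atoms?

Atom tally by fragment:
  benzene ring core → C:6 H:6
Element totals:
  C: 6
  H: 6

6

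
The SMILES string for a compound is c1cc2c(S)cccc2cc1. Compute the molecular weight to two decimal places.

Atom tally by fragment:
  naphthalene ring system core → C:10 H:8
  (− 1 ring H displaced by substituents)
  + SH → S:1 H:1
Element totals:
  C: 10
  H: 8
  S: 1
Molecular formula: C10H8S.
  M = 10(12.011) + 8(1.008) + 32.06
    = 120.110 + 8.064 + 32.060 = 160.234

160.23 g/mol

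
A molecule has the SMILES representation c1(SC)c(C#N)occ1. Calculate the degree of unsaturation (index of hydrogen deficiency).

Atom tally by fragment:
  furan ring core → C:4 H:4 O:1
  (− 2 ring H displaced by substituents)
  + SCH3 → C:1 H:3 S:1
  + CN → C:1 N:1
Element totals:
  C: 6
  H: 5
  N: 1
  O: 1
  S: 1
Molecular formula: C6H5NOS.
DoU = (2C + 2 + N − H − X) / 2 = (2·6 + 2 + 1 − 5 − 0) / 2 = 5.

5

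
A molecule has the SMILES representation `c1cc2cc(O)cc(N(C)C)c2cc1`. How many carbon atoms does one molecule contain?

Atom tally by fragment:
  naphthalene ring system core → C:10 H:8
  (− 2 ring H displaced by substituents)
  + OH → O:1 H:1
  + N(CH3)2 → N:1 C:2 H:6
Element totals:
  C: 12
  H: 13
  N: 1
  O: 1

12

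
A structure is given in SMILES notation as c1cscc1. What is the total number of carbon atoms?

4

Atom tally by fragment:
  thiophene ring core → C:4 H:4 S:1
Element totals:
  C: 4
  H: 4
  S: 1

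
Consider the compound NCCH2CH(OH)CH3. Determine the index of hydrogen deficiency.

Atom tally by fragment:
  NCCH2 → C:2 H:2 N:1
  CH(OH) → C:1 H:2 O:1
  CH3 → C:1 H:3
Element totals:
  C: 4
  H: 7
  N: 1
  O: 1
Molecular formula: C4H7NO.
DoU = (2C + 2 + N − H − X) / 2 = (2·4 + 2 + 1 − 7 − 0) / 2 = 2.

2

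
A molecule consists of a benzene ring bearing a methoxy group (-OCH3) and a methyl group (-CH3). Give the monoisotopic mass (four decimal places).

Atom tally by fragment:
  benzene ring core → C:6 H:6
  (− 2 ring H displaced by substituents)
  + OCH3 → C:1 H:3 O:1
  + CH3 → C:1 H:3
Element totals:
  C: 8
  H: 10
  O: 1
Molecular formula: C8H10O.
  M = 8(12.0) + 10(1.007825) + 15.994915
    = 96.000000 + 10.078250 + 15.994915 = 122.073165

122.0732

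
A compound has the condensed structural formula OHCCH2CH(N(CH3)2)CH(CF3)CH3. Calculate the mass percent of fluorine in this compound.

28.90%

Atom tally by fragment:
  OHCCH2 → C:2 H:3 O:1
  CH(N(CH3)2) → C:3 H:7 N:1
  CH(CF3) → C:2 H:1 F:3
  CH3 → C:1 H:3
Element totals:
  C: 8
  H: 14
  F: 3
  N: 1
  O: 1
Molecular formula: C8H14F3NO.
Molar mass = 197.200 g/mol.
Mass from F: 3 × 18.998 = 56.994 g/mol.
%F = 56.994 / 197.200 × 100 = 28.90%.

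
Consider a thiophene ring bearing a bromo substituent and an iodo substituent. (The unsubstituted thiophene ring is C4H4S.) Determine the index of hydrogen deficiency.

3

Atom tally by fragment:
  thiophene ring core → C:4 H:4 S:1
  (− 2 ring H displaced by substituents)
  + Br → Br:1
  + I → I:1
Element totals:
  C: 4
  H: 2
  Br: 1
  I: 1
  S: 1
Molecular formula: C4H2BrIS.
DoU = (2C + 2 + N − H − X) / 2 = (2·4 + 2 + 0 − 2 − 2) / 2 = 3.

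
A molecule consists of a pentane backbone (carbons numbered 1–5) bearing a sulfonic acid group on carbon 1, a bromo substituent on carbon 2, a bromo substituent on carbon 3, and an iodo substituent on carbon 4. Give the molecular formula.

Atom tally by fragment:
  HO3SCH2 → C:1 H:3 S:1 O:3
  CH(Br) → C:1 H:1 Br:1
  CH(Br) → C:1 H:1 Br:1
  CH(I) → C:1 H:1 I:1
  CH3 → C:1 H:3
Element totals:
  C: 5
  H: 9
  Br: 2
  I: 1
  O: 3
  S: 1

C5H9Br2IO3S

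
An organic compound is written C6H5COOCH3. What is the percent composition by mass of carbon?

70.58%

Atom tally by fragment:
  benzene ring core → C:6 H:6
  (− 1 ring H displaced by substituents)
  + COOCH3 → C:2 H:3 O:2
Element totals:
  C: 8
  H: 8
  O: 2
Molecular formula: C8H8O2.
Molar mass = 136.150 g/mol.
Mass from C: 8 × 12.011 = 96.088 g/mol.
%C = 96.088 / 136.150 × 100 = 70.58%.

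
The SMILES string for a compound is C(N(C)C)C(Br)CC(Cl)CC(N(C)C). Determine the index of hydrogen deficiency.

Atom tally by fragment:
  (CH3)2NCH2 → C:3 H:8 N:1
  CH(Br) → C:1 H:1 Br:1
  CH2 → C:1 H:2
  CH(Cl) → C:1 H:1 Cl:1
  CH2 → C:1 H:2
  CH2N(CH3)2 → C:3 H:8 N:1
Element totals:
  C: 10
  H: 22
  Br: 1
  Cl: 1
  N: 2
Molecular formula: C10H22BrClN2.
DoU = (2C + 2 + N − H − X) / 2 = (2·10 + 2 + 2 − 22 − 2) / 2 = 0.

0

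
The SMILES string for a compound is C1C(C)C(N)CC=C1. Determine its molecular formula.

C7H13N

Atom tally by fragment:
  cyclohexene ring core → C:6 H:10
  (− 2 ring H displaced by substituents)
  + CH3 → C:1 H:3
  + NH2 → N:1 H:2
Element totals:
  C: 7
  H: 13
  N: 1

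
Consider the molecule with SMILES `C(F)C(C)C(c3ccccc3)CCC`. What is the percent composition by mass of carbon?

80.36%

Atom tally by fragment:
  FCH2 → C:1 H:2 F:1
  CH(CH3) → C:2 H:4
  CH(C6H5) → C:7 H:6
  CH2 → C:1 H:2
  CH2 → C:1 H:2
  CH3 → C:1 H:3
Element totals:
  C: 13
  H: 19
  F: 1
Molecular formula: C13H19F.
Molar mass = 194.293 g/mol.
Mass from C: 13 × 12.011 = 156.143 g/mol.
%C = 156.143 / 194.293 × 100 = 80.36%.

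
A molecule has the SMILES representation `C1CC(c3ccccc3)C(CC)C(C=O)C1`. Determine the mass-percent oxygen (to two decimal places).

7.40%

Atom tally by fragment:
  cyclohexane ring core → C:6 H:12
  (− 3 ring H displaced by substituents)
  + C6H5 → C:6 H:5
  + C2H5 → C:2 H:5
  + CHO → C:1 H:1 O:1
Element totals:
  C: 15
  H: 20
  O: 1
Molecular formula: C15H20O.
Molar mass = 216.324 g/mol.
Mass from O: 1 × 15.999 = 15.999 g/mol.
%O = 15.999 / 216.324 × 100 = 7.40%.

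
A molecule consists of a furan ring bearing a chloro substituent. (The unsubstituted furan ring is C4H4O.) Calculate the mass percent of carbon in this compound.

46.86%

Atom tally by fragment:
  furan ring core → C:4 H:4 O:1
  (− 1 ring H displaced by substituents)
  + Cl → Cl:1
Element totals:
  C: 4
  H: 3
  Cl: 1
  O: 1
Molecular formula: C4H3ClO.
Molar mass = 102.517 g/mol.
Mass from C: 4 × 12.011 = 48.044 g/mol.
%C = 48.044 / 102.517 × 100 = 46.86%.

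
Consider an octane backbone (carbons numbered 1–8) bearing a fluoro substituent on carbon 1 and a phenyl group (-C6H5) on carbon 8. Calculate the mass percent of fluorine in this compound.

9.12%

Atom tally by fragment:
  FCH2 → C:1 H:2 F:1
  CH2 → C:1 H:2
  CH2 → C:1 H:2
  CH2 → C:1 H:2
  CH2 → C:1 H:2
  CH2 → C:1 H:2
  CH2 → C:1 H:2
  CH2C6H5 → C:7 H:7
Element totals:
  C: 14
  H: 21
  F: 1
Molecular formula: C14H21F.
Molar mass = 208.320 g/mol.
Mass from F: 1 × 18.998 = 18.998 g/mol.
%F = 18.998 / 208.320 × 100 = 9.12%.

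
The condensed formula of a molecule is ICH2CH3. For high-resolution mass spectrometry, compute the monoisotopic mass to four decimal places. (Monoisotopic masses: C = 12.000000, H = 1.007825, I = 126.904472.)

155.9436

Atom tally by fragment:
  ICH2 → C:1 H:2 I:1
  CH3 → C:1 H:3
Element totals:
  C: 2
  H: 5
  I: 1
Molecular formula: C2H5I.
  M = 2(12.0) + 5(1.007825) + 126.904472
    = 24.000000 + 5.039125 + 126.904472 = 155.943597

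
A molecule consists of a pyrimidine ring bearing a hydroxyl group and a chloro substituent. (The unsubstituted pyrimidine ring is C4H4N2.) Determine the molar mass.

Atom tally by fragment:
  pyrimidine ring core → C:4 H:4 N:2
  (− 2 ring H displaced by substituents)
  + OH → O:1 H:1
  + Cl → Cl:1
Element totals:
  C: 4
  H: 3
  Cl: 1
  N: 2
  O: 1
Molecular formula: C4H3ClN2O.
  M = 4(12.011) + 3(1.008) + 35.45 + 2(14.007) + 15.999
    = 48.044 + 3.024 + 35.450 + 28.014 + 15.999 = 130.531

130.53 g/mol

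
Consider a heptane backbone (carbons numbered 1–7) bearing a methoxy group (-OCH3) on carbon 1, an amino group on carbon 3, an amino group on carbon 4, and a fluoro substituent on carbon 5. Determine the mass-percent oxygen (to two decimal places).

8.98%

Atom tally by fragment:
  CH3OCH2 → C:2 H:5 O:1
  CH2 → C:1 H:2
  CH(NH2) → C:1 H:3 N:1
  CH(NH2) → C:1 H:3 N:1
  CH(F) → C:1 H:1 F:1
  CH2 → C:1 H:2
  CH3 → C:1 H:3
Element totals:
  C: 8
  H: 19
  F: 1
  N: 2
  O: 1
Molecular formula: C8H19FN2O.
Molar mass = 178.251 g/mol.
Mass from O: 1 × 15.999 = 15.999 g/mol.
%O = 15.999 / 178.251 × 100 = 8.98%.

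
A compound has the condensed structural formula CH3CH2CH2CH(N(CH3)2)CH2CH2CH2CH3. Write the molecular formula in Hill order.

Element totals:
  C: 10
  H: 23
  N: 1

C10H23N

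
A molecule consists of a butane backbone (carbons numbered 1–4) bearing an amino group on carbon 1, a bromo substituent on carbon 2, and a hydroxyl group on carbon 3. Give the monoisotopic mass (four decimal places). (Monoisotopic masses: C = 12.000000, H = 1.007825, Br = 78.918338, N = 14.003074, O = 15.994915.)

Atom tally by fragment:
  H2NCH2 → C:1 H:4 N:1
  CH(Br) → C:1 H:1 Br:1
  CH(OH) → C:1 H:2 O:1
  CH3 → C:1 H:3
Element totals:
  C: 4
  H: 10
  Br: 1
  N: 1
  O: 1
Molecular formula: C4H10BrNO.
  M = 4(12.0) + 10(1.007825) + 78.918338 + 14.003074 + 15.994915
    = 48.000000 + 10.078250 + 78.918338 + 14.003074 + 15.994915 = 166.994577

166.9946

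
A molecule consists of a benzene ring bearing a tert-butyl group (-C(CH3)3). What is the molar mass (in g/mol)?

134.22 g/mol

Atom tally by fragment:
  benzene ring core → C:6 H:6
  (− 1 ring H displaced by substituents)
  + C(CH3)3 → C:4 H:9
Element totals:
  C: 10
  H: 14
Molecular formula: C10H14.
  M = 10(12.011) + 14(1.008)
    = 120.110 + 14.112 = 134.222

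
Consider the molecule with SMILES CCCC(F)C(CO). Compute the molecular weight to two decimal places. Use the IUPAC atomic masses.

120.17 g/mol

Atom tally by fragment:
  CH3 → C:1 H:3
  CH2 → C:1 H:2
  CH2 → C:1 H:2
  CH(F) → C:1 H:1 F:1
  CH2CH2OH → C:2 H:5 O:1
Element totals:
  C: 6
  H: 13
  F: 1
  O: 1
Molecular formula: C6H13FO.
  M = 6(12.011) + 13(1.008) + 18.998 + 15.999
    = 72.066 + 13.104 + 18.998 + 15.999 = 120.167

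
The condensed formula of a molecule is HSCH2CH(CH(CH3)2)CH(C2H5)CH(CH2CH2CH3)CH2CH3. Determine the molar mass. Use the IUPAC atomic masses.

Element totals:
  C: 14
  H: 30
  S: 1
Molecular formula: C14H30S.
  M = 14(12.011) + 30(1.008) + 32.06
    = 168.154 + 30.240 + 32.060 = 230.454

230.45 g/mol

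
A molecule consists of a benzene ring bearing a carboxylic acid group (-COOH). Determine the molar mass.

Atom tally by fragment:
  benzene ring core → C:6 H:6
  (− 1 ring H displaced by substituents)
  + COOH → C:1 H:1 O:2
Element totals:
  C: 7
  H: 6
  O: 2
Molecular formula: C7H6O2.
  M = 7(12.011) + 6(1.008) + 2(15.999)
    = 84.077 + 6.048 + 31.998 = 122.123

122.12 g/mol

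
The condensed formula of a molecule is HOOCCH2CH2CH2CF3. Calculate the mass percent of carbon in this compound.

Element totals:
  C: 5
  H: 7
  F: 3
  O: 2
Molecular formula: C5H7F3O2.
Molar mass = 156.103 g/mol.
Mass from C: 5 × 12.011 = 60.055 g/mol.
%C = 60.055 / 156.103 × 100 = 38.47%.

38.47%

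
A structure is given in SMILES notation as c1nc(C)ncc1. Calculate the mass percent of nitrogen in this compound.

Atom tally by fragment:
  pyrimidine ring core → C:4 H:4 N:2
  (− 1 ring H displaced by substituents)
  + CH3 → C:1 H:3
Element totals:
  C: 5
  H: 6
  N: 2
Molecular formula: C5H6N2.
Molar mass = 94.117 g/mol.
Mass from N: 2 × 14.007 = 28.014 g/mol.
%N = 28.014 / 94.117 × 100 = 29.77%.

29.77%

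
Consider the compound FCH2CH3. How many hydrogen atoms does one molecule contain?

Atom tally by fragment:
  FCH2 → C:1 H:2 F:1
  CH3 → C:1 H:3
Element totals:
  C: 2
  H: 5
  F: 1

5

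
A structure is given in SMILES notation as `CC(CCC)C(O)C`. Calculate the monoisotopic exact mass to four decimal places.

Atom tally by fragment:
  CH3 → C:1 H:3
  CH(CH2CH2CH3) → C:4 H:8
  CH(OH) → C:1 H:2 O:1
  CH3 → C:1 H:3
Element totals:
  C: 7
  H: 16
  O: 1
Molecular formula: C7H16O.
  M = 7(12.0) + 16(1.007825) + 15.994915
    = 84.000000 + 16.125200 + 15.994915 = 116.120115

116.1201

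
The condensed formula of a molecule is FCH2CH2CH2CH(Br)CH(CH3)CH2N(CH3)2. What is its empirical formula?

C9H19BrFN

Atom tally by fragment:
  FCH2 → C:1 H:2 F:1
  CH2 → C:1 H:2
  CH2 → C:1 H:2
  CH(Br) → C:1 H:1 Br:1
  CH(CH3) → C:2 H:4
  CH2N(CH3)2 → C:3 H:8 N:1
Element totals:
  C: 9
  H: 19
  Br: 1
  F: 1
  N: 1
Molecular formula: C9H19BrFN.
gcd of subscripts (1, 9, 1, 19, 1) = 1, so the empirical formula equals the molecular formula.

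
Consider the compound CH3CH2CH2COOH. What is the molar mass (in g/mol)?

Atom tally by fragment:
  CH3 → C:1 H:3
  CH2 → C:1 H:2
  CH2COOH → C:2 H:3 O:2
Element totals:
  C: 4
  H: 8
  O: 2
Molecular formula: C4H8O2.
  M = 4(12.011) + 8(1.008) + 2(15.999)
    = 48.044 + 8.064 + 31.998 = 88.106

88.11 g/mol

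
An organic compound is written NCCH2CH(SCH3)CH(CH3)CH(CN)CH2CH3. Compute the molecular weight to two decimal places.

196.31 g/mol

Element totals:
  C: 10
  H: 16
  N: 2
  S: 1
Molecular formula: C10H16N2S.
  M = 10(12.011) + 16(1.008) + 2(14.007) + 32.06
    = 120.110 + 16.128 + 28.014 + 32.060 = 196.312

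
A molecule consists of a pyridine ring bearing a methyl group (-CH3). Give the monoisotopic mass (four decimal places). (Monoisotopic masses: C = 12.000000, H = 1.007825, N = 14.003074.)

93.0578

Atom tally by fragment:
  pyridine ring core → C:5 H:5 N:1
  (− 1 ring H displaced by substituents)
  + CH3 → C:1 H:3
Element totals:
  C: 6
  H: 7
  N: 1
Molecular formula: C6H7N.
  M = 6(12.0) + 7(1.007825) + 14.003074
    = 72.000000 + 7.054775 + 14.003074 = 93.057849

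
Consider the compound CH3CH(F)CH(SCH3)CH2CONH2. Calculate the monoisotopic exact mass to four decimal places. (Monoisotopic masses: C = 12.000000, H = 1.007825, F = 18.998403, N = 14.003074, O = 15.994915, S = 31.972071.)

165.0624

Atom tally by fragment:
  CH3 → C:1 H:3
  CH(F) → C:1 H:1 F:1
  CH(SCH3) → C:2 H:4 S:1
  CH2CONH2 → C:2 H:4 O:1 N:1
Element totals:
  C: 6
  H: 12
  F: 1
  N: 1
  O: 1
  S: 1
Molecular formula: C6H12FNOS.
  M = 6(12.0) + 12(1.007825) + 18.998403 + 14.003074 + 15.994915 + 31.972071
    = 72.000000 + 12.093900 + 18.998403 + 14.003074 + 15.994915 + 31.972071 = 165.062363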